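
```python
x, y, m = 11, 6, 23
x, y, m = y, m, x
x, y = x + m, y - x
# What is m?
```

Trace (tracking m):
x, y, m = (11, 6, 23)  # -> x = 11, y = 6, m = 23
x, y, m = (y, m, x)  # -> x = 6, y = 23, m = 11
x, y = (x + m, y - x)  # -> x = 17, y = 17

Answer: 11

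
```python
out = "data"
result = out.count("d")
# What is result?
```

Trace (tracking result):
out = 'data'  # -> out = 'data'
result = out.count('d')  # -> result = 1

Answer: 1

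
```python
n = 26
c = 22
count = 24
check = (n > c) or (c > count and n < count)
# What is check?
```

Trace (tracking check):
n = 26  # -> n = 26
c = 22  # -> c = 22
count = 24  # -> count = 24
check = n > c or (c > count and n < count)  # -> check = True

Answer: True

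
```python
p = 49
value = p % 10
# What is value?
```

Trace (tracking value):
p = 49  # -> p = 49
value = p % 10  # -> value = 9

Answer: 9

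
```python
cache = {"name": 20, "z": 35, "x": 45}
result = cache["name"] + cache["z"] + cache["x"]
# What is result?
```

Answer: 100

Derivation:
Trace (tracking result):
cache = {'name': 20, 'z': 35, 'x': 45}  # -> cache = {'name': 20, 'z': 35, 'x': 45}
result = cache['name'] + cache['z'] + cache['x']  # -> result = 100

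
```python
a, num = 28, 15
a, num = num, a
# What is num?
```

Answer: 28

Derivation:
Trace (tracking num):
a, num = (28, 15)  # -> a = 28, num = 15
a, num = (num, a)  # -> a = 15, num = 28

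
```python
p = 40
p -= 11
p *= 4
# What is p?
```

Answer: 116

Derivation:
Trace (tracking p):
p = 40  # -> p = 40
p -= 11  # -> p = 29
p *= 4  # -> p = 116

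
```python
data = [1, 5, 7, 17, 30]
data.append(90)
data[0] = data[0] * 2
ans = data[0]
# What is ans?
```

Answer: 2

Derivation:
Trace (tracking ans):
data = [1, 5, 7, 17, 30]  # -> data = [1, 5, 7, 17, 30]
data.append(90)  # -> data = [1, 5, 7, 17, 30, 90]
data[0] = data[0] * 2  # -> data = [2, 5, 7, 17, 30, 90]
ans = data[0]  # -> ans = 2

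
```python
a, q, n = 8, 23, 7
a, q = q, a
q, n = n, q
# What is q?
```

Trace (tracking q):
a, q, n = (8, 23, 7)  # -> a = 8, q = 23, n = 7
a, q = (q, a)  # -> a = 23, q = 8
q, n = (n, q)  # -> q = 7, n = 8

Answer: 7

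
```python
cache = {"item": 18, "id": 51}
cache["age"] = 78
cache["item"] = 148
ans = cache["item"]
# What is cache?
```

Trace (tracking cache):
cache = {'item': 18, 'id': 51}  # -> cache = {'item': 18, 'id': 51}
cache['age'] = 78  # -> cache = {'item': 18, 'id': 51, 'age': 78}
cache['item'] = 148  # -> cache = {'item': 148, 'id': 51, 'age': 78}
ans = cache['item']  # -> ans = 148

Answer: {'item': 148, 'id': 51, 'age': 78}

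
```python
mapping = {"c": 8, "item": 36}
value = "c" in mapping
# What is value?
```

Answer: True

Derivation:
Trace (tracking value):
mapping = {'c': 8, 'item': 36}  # -> mapping = {'c': 8, 'item': 36}
value = 'c' in mapping  # -> value = True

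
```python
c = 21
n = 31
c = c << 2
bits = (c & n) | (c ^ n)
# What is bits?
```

Answer: 95

Derivation:
Trace (tracking bits):
c = 21  # -> c = 21
n = 31  # -> n = 31
c = c << 2  # -> c = 84
bits = c & n | c ^ n  # -> bits = 95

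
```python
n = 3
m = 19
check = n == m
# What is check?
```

Trace (tracking check):
n = 3  # -> n = 3
m = 19  # -> m = 19
check = n == m  # -> check = False

Answer: False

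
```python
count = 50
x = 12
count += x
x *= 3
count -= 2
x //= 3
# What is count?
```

Answer: 60

Derivation:
Trace (tracking count):
count = 50  # -> count = 50
x = 12  # -> x = 12
count += x  # -> count = 62
x *= 3  # -> x = 36
count -= 2  # -> count = 60
x //= 3  # -> x = 12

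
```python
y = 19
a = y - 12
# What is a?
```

Trace (tracking a):
y = 19  # -> y = 19
a = y - 12  # -> a = 7

Answer: 7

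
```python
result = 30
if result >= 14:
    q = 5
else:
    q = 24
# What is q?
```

Answer: 5

Derivation:
Trace (tracking q):
result = 30  # -> result = 30
if result >= 14:  # condition is True
    q = 5  # -> q = 5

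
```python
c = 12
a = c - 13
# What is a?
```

Trace (tracking a):
c = 12  # -> c = 12
a = c - 13  # -> a = -1

Answer: -1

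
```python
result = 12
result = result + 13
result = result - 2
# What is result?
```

Answer: 23

Derivation:
Trace (tracking result):
result = 12  # -> result = 12
result = result + 13  # -> result = 25
result = result - 2  # -> result = 23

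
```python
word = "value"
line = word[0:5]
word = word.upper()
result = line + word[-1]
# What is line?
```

Trace (tracking line):
word = 'value'  # -> word = 'value'
line = word[0:5]  # -> line = 'value'
word = word.upper()  # -> word = 'VALUE'
result = line + word[-1]  # -> result = 'valueE'

Answer: 'value'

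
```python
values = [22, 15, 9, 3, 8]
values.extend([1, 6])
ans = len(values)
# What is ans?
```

Answer: 7

Derivation:
Trace (tracking ans):
values = [22, 15, 9, 3, 8]  # -> values = [22, 15, 9, 3, 8]
values.extend([1, 6])  # -> values = [22, 15, 9, 3, 8, 1, 6]
ans = len(values)  # -> ans = 7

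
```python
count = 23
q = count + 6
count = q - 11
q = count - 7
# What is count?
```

Trace (tracking count):
count = 23  # -> count = 23
q = count + 6  # -> q = 29
count = q - 11  # -> count = 18
q = count - 7  # -> q = 11

Answer: 18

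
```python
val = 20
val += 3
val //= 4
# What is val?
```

Answer: 5

Derivation:
Trace (tracking val):
val = 20  # -> val = 20
val += 3  # -> val = 23
val //= 4  # -> val = 5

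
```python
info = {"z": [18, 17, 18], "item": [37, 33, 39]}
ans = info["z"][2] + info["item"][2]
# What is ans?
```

Trace (tracking ans):
info = {'z': [18, 17, 18], 'item': [37, 33, 39]}  # -> info = {'z': [18, 17, 18], 'item': [37, 33, 39]}
ans = info['z'][2] + info['item'][2]  # -> ans = 57

Answer: 57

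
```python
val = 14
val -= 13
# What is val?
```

Answer: 1

Derivation:
Trace (tracking val):
val = 14  # -> val = 14
val -= 13  # -> val = 1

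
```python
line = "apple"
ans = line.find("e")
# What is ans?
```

Trace (tracking ans):
line = 'apple'  # -> line = 'apple'
ans = line.find('e')  # -> ans = 4

Answer: 4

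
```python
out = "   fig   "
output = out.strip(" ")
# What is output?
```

Trace (tracking output):
out = '   fig   '  # -> out = '   fig   '
output = out.strip(' ')  # -> output = 'fig'

Answer: 'fig'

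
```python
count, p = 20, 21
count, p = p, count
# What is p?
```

Answer: 20

Derivation:
Trace (tracking p):
count, p = (20, 21)  # -> count = 20, p = 21
count, p = (p, count)  # -> count = 21, p = 20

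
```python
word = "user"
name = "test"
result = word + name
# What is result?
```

Answer: 'usertest'

Derivation:
Trace (tracking result):
word = 'user'  # -> word = 'user'
name = 'test'  # -> name = 'test'
result = word + name  # -> result = 'usertest'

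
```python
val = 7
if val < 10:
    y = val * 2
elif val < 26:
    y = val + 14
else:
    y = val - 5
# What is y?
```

Answer: 14

Derivation:
Trace (tracking y):
val = 7  # -> val = 7
if val < 10:  # condition is True
    y = val * 2  # -> y = 14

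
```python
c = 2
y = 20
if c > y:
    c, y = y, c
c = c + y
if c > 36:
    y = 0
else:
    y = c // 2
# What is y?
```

Trace (tracking y):
c = 2  # -> c = 2
y = 20  # -> y = 20
if c > y:  # condition is False
c = c + y  # -> c = 22
if c > 36:  # condition is False
else:
    y = c // 2  # -> y = 11

Answer: 11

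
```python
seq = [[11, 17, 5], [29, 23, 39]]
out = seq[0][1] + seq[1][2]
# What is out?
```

Answer: 56

Derivation:
Trace (tracking out):
seq = [[11, 17, 5], [29, 23, 39]]  # -> seq = [[11, 17, 5], [29, 23, 39]]
out = seq[0][1] + seq[1][2]  # -> out = 56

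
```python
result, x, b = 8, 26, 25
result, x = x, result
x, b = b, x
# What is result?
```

Answer: 26

Derivation:
Trace (tracking result):
result, x, b = (8, 26, 25)  # -> result = 8, x = 26, b = 25
result, x = (x, result)  # -> result = 26, x = 8
x, b = (b, x)  # -> x = 25, b = 8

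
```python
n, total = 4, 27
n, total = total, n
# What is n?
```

Trace (tracking n):
n, total = (4, 27)  # -> n = 4, total = 27
n, total = (total, n)  # -> n = 27, total = 4

Answer: 27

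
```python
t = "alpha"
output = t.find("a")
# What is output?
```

Trace (tracking output):
t = 'alpha'  # -> t = 'alpha'
output = t.find('a')  # -> output = 0

Answer: 0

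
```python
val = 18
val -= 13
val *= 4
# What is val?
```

Answer: 20

Derivation:
Trace (tracking val):
val = 18  # -> val = 18
val -= 13  # -> val = 5
val *= 4  # -> val = 20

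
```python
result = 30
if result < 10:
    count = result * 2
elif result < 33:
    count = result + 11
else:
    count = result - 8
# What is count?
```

Trace (tracking count):
result = 30  # -> result = 30
if result < 10:  # condition is False
elif result < 33:  # condition is True
    count = result + 11  # -> count = 41

Answer: 41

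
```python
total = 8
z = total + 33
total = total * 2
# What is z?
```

Trace (tracking z):
total = 8  # -> total = 8
z = total + 33  # -> z = 41
total = total * 2  # -> total = 16

Answer: 41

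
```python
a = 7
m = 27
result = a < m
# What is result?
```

Trace (tracking result):
a = 7  # -> a = 7
m = 27  # -> m = 27
result = a < m  # -> result = True

Answer: True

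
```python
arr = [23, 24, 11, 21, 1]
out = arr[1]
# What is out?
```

Answer: 24

Derivation:
Trace (tracking out):
arr = [23, 24, 11, 21, 1]  # -> arr = [23, 24, 11, 21, 1]
out = arr[1]  # -> out = 24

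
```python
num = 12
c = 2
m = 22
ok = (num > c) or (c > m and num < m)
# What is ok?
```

Answer: True

Derivation:
Trace (tracking ok):
num = 12  # -> num = 12
c = 2  # -> c = 2
m = 22  # -> m = 22
ok = num > c or (c > m and num < m)  # -> ok = True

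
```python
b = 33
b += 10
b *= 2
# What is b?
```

Answer: 86

Derivation:
Trace (tracking b):
b = 33  # -> b = 33
b += 10  # -> b = 43
b *= 2  # -> b = 86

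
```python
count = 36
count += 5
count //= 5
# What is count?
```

Answer: 8

Derivation:
Trace (tracking count):
count = 36  # -> count = 36
count += 5  # -> count = 41
count //= 5  # -> count = 8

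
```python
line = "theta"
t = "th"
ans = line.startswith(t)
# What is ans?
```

Answer: True

Derivation:
Trace (tracking ans):
line = 'theta'  # -> line = 'theta'
t = 'th'  # -> t = 'th'
ans = line.startswith(t)  # -> ans = True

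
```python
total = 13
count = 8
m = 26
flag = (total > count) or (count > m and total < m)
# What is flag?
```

Trace (tracking flag):
total = 13  # -> total = 13
count = 8  # -> count = 8
m = 26  # -> m = 26
flag = total > count or (count > m and total < m)  # -> flag = True

Answer: True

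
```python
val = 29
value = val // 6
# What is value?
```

Trace (tracking value):
val = 29  # -> val = 29
value = val // 6  # -> value = 4

Answer: 4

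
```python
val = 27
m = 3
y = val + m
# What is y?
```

Answer: 30

Derivation:
Trace (tracking y):
val = 27  # -> val = 27
m = 3  # -> m = 3
y = val + m  # -> y = 30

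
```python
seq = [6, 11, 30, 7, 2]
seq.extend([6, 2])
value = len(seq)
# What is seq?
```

Trace (tracking seq):
seq = [6, 11, 30, 7, 2]  # -> seq = [6, 11, 30, 7, 2]
seq.extend([6, 2])  # -> seq = [6, 11, 30, 7, 2, 6, 2]
value = len(seq)  # -> value = 7

Answer: [6, 11, 30, 7, 2, 6, 2]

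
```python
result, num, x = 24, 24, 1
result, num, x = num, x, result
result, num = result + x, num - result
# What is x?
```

Answer: 24

Derivation:
Trace (tracking x):
result, num, x = (24, 24, 1)  # -> result = 24, num = 24, x = 1
result, num, x = (num, x, result)  # -> result = 24, num = 1, x = 24
result, num = (result + x, num - result)  # -> result = 48, num = -23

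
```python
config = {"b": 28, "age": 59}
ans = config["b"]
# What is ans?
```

Answer: 28

Derivation:
Trace (tracking ans):
config = {'b': 28, 'age': 59}  # -> config = {'b': 28, 'age': 59}
ans = config['b']  # -> ans = 28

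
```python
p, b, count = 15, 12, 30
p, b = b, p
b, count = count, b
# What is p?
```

Trace (tracking p):
p, b, count = (15, 12, 30)  # -> p = 15, b = 12, count = 30
p, b = (b, p)  # -> p = 12, b = 15
b, count = (count, b)  # -> b = 30, count = 15

Answer: 12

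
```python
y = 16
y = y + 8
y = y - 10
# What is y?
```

Answer: 14

Derivation:
Trace (tracking y):
y = 16  # -> y = 16
y = y + 8  # -> y = 24
y = y - 10  # -> y = 14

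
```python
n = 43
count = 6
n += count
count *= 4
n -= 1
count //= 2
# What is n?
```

Answer: 48

Derivation:
Trace (tracking n):
n = 43  # -> n = 43
count = 6  # -> count = 6
n += count  # -> n = 49
count *= 4  # -> count = 24
n -= 1  # -> n = 48
count //= 2  # -> count = 12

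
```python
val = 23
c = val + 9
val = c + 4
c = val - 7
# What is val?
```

Trace (tracking val):
val = 23  # -> val = 23
c = val + 9  # -> c = 32
val = c + 4  # -> val = 36
c = val - 7  # -> c = 29

Answer: 36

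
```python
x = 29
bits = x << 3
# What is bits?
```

Answer: 232

Derivation:
Trace (tracking bits):
x = 29  # -> x = 29
bits = x << 3  # -> bits = 232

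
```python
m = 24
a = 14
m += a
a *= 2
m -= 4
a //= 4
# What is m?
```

Trace (tracking m):
m = 24  # -> m = 24
a = 14  # -> a = 14
m += a  # -> m = 38
a *= 2  # -> a = 28
m -= 4  # -> m = 34
a //= 4  # -> a = 7

Answer: 34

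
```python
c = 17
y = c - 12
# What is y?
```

Answer: 5

Derivation:
Trace (tracking y):
c = 17  # -> c = 17
y = c - 12  # -> y = 5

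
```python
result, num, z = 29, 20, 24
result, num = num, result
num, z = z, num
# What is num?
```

Answer: 24

Derivation:
Trace (tracking num):
result, num, z = (29, 20, 24)  # -> result = 29, num = 20, z = 24
result, num = (num, result)  # -> result = 20, num = 29
num, z = (z, num)  # -> num = 24, z = 29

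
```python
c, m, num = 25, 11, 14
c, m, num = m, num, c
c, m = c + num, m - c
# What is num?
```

Answer: 25

Derivation:
Trace (tracking num):
c, m, num = (25, 11, 14)  # -> c = 25, m = 11, num = 14
c, m, num = (m, num, c)  # -> c = 11, m = 14, num = 25
c, m = (c + num, m - c)  # -> c = 36, m = 3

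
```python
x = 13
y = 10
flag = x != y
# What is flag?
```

Answer: True

Derivation:
Trace (tracking flag):
x = 13  # -> x = 13
y = 10  # -> y = 10
flag = x != y  # -> flag = True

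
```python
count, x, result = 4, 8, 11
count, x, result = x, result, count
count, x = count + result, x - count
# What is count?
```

Trace (tracking count):
count, x, result = (4, 8, 11)  # -> count = 4, x = 8, result = 11
count, x, result = (x, result, count)  # -> count = 8, x = 11, result = 4
count, x = (count + result, x - count)  # -> count = 12, x = 3

Answer: 12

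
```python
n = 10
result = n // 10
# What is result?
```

Trace (tracking result):
n = 10  # -> n = 10
result = n // 10  # -> result = 1

Answer: 1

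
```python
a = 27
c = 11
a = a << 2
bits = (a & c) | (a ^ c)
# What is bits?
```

Trace (tracking bits):
a = 27  # -> a = 27
c = 11  # -> c = 11
a = a << 2  # -> a = 108
bits = a & c | a ^ c  # -> bits = 111

Answer: 111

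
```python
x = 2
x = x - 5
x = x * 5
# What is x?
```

Trace (tracking x):
x = 2  # -> x = 2
x = x - 5  # -> x = -3
x = x * 5  # -> x = -15

Answer: -15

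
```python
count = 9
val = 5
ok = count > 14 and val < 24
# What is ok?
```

Answer: False

Derivation:
Trace (tracking ok):
count = 9  # -> count = 9
val = 5  # -> val = 5
ok = count > 14 and val < 24  # -> ok = False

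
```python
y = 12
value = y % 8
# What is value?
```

Trace (tracking value):
y = 12  # -> y = 12
value = y % 8  # -> value = 4

Answer: 4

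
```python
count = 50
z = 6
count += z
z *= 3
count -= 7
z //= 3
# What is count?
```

Answer: 49

Derivation:
Trace (tracking count):
count = 50  # -> count = 50
z = 6  # -> z = 6
count += z  # -> count = 56
z *= 3  # -> z = 18
count -= 7  # -> count = 49
z //= 3  # -> z = 6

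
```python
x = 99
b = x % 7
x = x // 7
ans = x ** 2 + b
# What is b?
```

Answer: 1

Derivation:
Trace (tracking b):
x = 99  # -> x = 99
b = x % 7  # -> b = 1
x = x // 7  # -> x = 14
ans = x ** 2 + b  # -> ans = 197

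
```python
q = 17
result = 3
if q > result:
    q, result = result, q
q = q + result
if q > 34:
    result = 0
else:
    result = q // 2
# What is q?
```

Trace (tracking q):
q = 17  # -> q = 17
result = 3  # -> result = 3
if q > result:  # condition is True
    q, result = (result, q)  # -> q = 3, result = 17
q = q + result  # -> q = 20
if q > 34:  # condition is False
else:
    result = q // 2  # -> result = 10

Answer: 20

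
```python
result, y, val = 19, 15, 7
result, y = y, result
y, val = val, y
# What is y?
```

Answer: 7

Derivation:
Trace (tracking y):
result, y, val = (19, 15, 7)  # -> result = 19, y = 15, val = 7
result, y = (y, result)  # -> result = 15, y = 19
y, val = (val, y)  # -> y = 7, val = 19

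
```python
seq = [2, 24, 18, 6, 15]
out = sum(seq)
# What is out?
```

Trace (tracking out):
seq = [2, 24, 18, 6, 15]  # -> seq = [2, 24, 18, 6, 15]
out = sum(seq)  # -> out = 65

Answer: 65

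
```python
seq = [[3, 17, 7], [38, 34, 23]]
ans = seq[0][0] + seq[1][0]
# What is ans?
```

Answer: 41

Derivation:
Trace (tracking ans):
seq = [[3, 17, 7], [38, 34, 23]]  # -> seq = [[3, 17, 7], [38, 34, 23]]
ans = seq[0][0] + seq[1][0]  # -> ans = 41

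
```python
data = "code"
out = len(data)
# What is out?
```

Trace (tracking out):
data = 'code'  # -> data = 'code'
out = len(data)  # -> out = 4

Answer: 4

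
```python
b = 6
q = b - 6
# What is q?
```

Answer: 0

Derivation:
Trace (tracking q):
b = 6  # -> b = 6
q = b - 6  # -> q = 0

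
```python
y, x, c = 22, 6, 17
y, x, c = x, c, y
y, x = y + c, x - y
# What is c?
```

Answer: 22

Derivation:
Trace (tracking c):
y, x, c = (22, 6, 17)  # -> y = 22, x = 6, c = 17
y, x, c = (x, c, y)  # -> y = 6, x = 17, c = 22
y, x = (y + c, x - y)  # -> y = 28, x = 11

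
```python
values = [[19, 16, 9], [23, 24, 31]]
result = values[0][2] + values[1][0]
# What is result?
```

Answer: 32

Derivation:
Trace (tracking result):
values = [[19, 16, 9], [23, 24, 31]]  # -> values = [[19, 16, 9], [23, 24, 31]]
result = values[0][2] + values[1][0]  # -> result = 32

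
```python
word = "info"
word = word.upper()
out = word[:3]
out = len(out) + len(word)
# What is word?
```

Answer: 'INFO'

Derivation:
Trace (tracking word):
word = 'info'  # -> word = 'info'
word = word.upper()  # -> word = 'INFO'
out = word[:3]  # -> out = 'INF'
out = len(out) + len(word)  # -> out = 7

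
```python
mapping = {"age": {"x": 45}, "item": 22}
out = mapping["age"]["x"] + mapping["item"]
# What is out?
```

Trace (tracking out):
mapping = {'age': {'x': 45}, 'item': 22}  # -> mapping = {'age': {'x': 45}, 'item': 22}
out = mapping['age']['x'] + mapping['item']  # -> out = 67

Answer: 67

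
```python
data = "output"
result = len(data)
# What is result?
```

Trace (tracking result):
data = 'output'  # -> data = 'output'
result = len(data)  # -> result = 6

Answer: 6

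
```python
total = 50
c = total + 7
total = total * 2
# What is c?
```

Answer: 57

Derivation:
Trace (tracking c):
total = 50  # -> total = 50
c = total + 7  # -> c = 57
total = total * 2  # -> total = 100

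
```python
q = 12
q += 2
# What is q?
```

Answer: 14

Derivation:
Trace (tracking q):
q = 12  # -> q = 12
q += 2  # -> q = 14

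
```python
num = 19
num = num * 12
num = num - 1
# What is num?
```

Answer: 227

Derivation:
Trace (tracking num):
num = 19  # -> num = 19
num = num * 12  # -> num = 228
num = num - 1  # -> num = 227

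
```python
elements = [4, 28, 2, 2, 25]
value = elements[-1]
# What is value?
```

Answer: 25

Derivation:
Trace (tracking value):
elements = [4, 28, 2, 2, 25]  # -> elements = [4, 28, 2, 2, 25]
value = elements[-1]  # -> value = 25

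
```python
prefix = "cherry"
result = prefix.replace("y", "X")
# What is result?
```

Trace (tracking result):
prefix = 'cherry'  # -> prefix = 'cherry'
result = prefix.replace('y', 'X')  # -> result = 'cherrX'

Answer: 'cherrX'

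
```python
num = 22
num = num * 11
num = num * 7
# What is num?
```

Answer: 1694

Derivation:
Trace (tracking num):
num = 22  # -> num = 22
num = num * 11  # -> num = 242
num = num * 7  # -> num = 1694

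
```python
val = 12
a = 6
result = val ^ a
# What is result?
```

Trace (tracking result):
val = 12  # -> val = 12
a = 6  # -> a = 6
result = val ^ a  # -> result = 10

Answer: 10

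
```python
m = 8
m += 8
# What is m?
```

Trace (tracking m):
m = 8  # -> m = 8
m += 8  # -> m = 16

Answer: 16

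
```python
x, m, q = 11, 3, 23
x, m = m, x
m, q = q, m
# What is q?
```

Trace (tracking q):
x, m, q = (11, 3, 23)  # -> x = 11, m = 3, q = 23
x, m = (m, x)  # -> x = 3, m = 11
m, q = (q, m)  # -> m = 23, q = 11

Answer: 11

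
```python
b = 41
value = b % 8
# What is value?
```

Trace (tracking value):
b = 41  # -> b = 41
value = b % 8  # -> value = 1

Answer: 1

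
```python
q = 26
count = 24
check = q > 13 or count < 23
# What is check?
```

Trace (tracking check):
q = 26  # -> q = 26
count = 24  # -> count = 24
check = q > 13 or count < 23  # -> check = True

Answer: True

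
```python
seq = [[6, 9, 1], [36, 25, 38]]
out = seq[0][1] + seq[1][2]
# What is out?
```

Trace (tracking out):
seq = [[6, 9, 1], [36, 25, 38]]  # -> seq = [[6, 9, 1], [36, 25, 38]]
out = seq[0][1] + seq[1][2]  # -> out = 47

Answer: 47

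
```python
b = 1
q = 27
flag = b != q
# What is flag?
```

Answer: True

Derivation:
Trace (tracking flag):
b = 1  # -> b = 1
q = 27  # -> q = 27
flag = b != q  # -> flag = True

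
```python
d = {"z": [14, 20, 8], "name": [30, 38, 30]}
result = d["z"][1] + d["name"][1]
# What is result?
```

Answer: 58

Derivation:
Trace (tracking result):
d = {'z': [14, 20, 8], 'name': [30, 38, 30]}  # -> d = {'z': [14, 20, 8], 'name': [30, 38, 30]}
result = d['z'][1] + d['name'][1]  # -> result = 58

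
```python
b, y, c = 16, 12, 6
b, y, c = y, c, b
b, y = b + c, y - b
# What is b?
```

Answer: 28

Derivation:
Trace (tracking b):
b, y, c = (16, 12, 6)  # -> b = 16, y = 12, c = 6
b, y, c = (y, c, b)  # -> b = 12, y = 6, c = 16
b, y = (b + c, y - b)  # -> b = 28, y = -6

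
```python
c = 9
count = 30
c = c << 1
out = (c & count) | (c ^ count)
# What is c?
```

Trace (tracking c):
c = 9  # -> c = 9
count = 30  # -> count = 30
c = c << 1  # -> c = 18
out = c & count | c ^ count  # -> out = 30

Answer: 18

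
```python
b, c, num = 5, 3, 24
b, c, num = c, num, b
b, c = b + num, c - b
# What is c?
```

Trace (tracking c):
b, c, num = (5, 3, 24)  # -> b = 5, c = 3, num = 24
b, c, num = (c, num, b)  # -> b = 3, c = 24, num = 5
b, c = (b + num, c - b)  # -> b = 8, c = 21

Answer: 21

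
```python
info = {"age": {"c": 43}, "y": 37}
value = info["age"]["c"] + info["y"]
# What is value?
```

Trace (tracking value):
info = {'age': {'c': 43}, 'y': 37}  # -> info = {'age': {'c': 43}, 'y': 37}
value = info['age']['c'] + info['y']  # -> value = 80

Answer: 80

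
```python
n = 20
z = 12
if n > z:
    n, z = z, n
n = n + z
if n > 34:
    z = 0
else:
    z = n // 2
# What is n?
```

Trace (tracking n):
n = 20  # -> n = 20
z = 12  # -> z = 12
if n > z:  # condition is True
    n, z = (z, n)  # -> n = 12, z = 20
n = n + z  # -> n = 32
if n > 34:  # condition is False
else:
    z = n // 2  # -> z = 16

Answer: 32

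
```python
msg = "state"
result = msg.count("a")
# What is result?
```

Trace (tracking result):
msg = 'state'  # -> msg = 'state'
result = msg.count('a')  # -> result = 1

Answer: 1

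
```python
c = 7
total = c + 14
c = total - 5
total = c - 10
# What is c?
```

Trace (tracking c):
c = 7  # -> c = 7
total = c + 14  # -> total = 21
c = total - 5  # -> c = 16
total = c - 10  # -> total = 6

Answer: 16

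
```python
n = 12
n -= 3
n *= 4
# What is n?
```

Answer: 36

Derivation:
Trace (tracking n):
n = 12  # -> n = 12
n -= 3  # -> n = 9
n *= 4  # -> n = 36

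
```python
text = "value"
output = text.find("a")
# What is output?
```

Answer: 1

Derivation:
Trace (tracking output):
text = 'value'  # -> text = 'value'
output = text.find('a')  # -> output = 1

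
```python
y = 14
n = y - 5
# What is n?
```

Answer: 9

Derivation:
Trace (tracking n):
y = 14  # -> y = 14
n = y - 5  # -> n = 9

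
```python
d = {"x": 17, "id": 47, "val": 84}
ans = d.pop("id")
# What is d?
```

Trace (tracking d):
d = {'x': 17, 'id': 47, 'val': 84}  # -> d = {'x': 17, 'id': 47, 'val': 84}
ans = d.pop('id')  # -> ans = 47

Answer: {'x': 17, 'val': 84}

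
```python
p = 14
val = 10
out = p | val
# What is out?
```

Trace (tracking out):
p = 14  # -> p = 14
val = 10  # -> val = 10
out = p | val  # -> out = 14

Answer: 14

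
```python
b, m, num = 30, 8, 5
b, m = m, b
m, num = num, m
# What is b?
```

Trace (tracking b):
b, m, num = (30, 8, 5)  # -> b = 30, m = 8, num = 5
b, m = (m, b)  # -> b = 8, m = 30
m, num = (num, m)  # -> m = 5, num = 30

Answer: 8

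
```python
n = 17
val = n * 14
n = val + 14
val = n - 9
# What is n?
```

Trace (tracking n):
n = 17  # -> n = 17
val = n * 14  # -> val = 238
n = val + 14  # -> n = 252
val = n - 9  # -> val = 243

Answer: 252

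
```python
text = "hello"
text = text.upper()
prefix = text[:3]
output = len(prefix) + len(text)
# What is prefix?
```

Trace (tracking prefix):
text = 'hello'  # -> text = 'hello'
text = text.upper()  # -> text = 'HELLO'
prefix = text[:3]  # -> prefix = 'HEL'
output = len(prefix) + len(text)  # -> output = 8

Answer: 'HEL'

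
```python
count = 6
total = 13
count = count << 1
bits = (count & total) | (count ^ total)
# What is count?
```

Trace (tracking count):
count = 6  # -> count = 6
total = 13  # -> total = 13
count = count << 1  # -> count = 12
bits = count & total | count ^ total  # -> bits = 13

Answer: 12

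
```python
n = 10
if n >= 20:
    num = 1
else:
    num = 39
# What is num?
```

Answer: 39

Derivation:
Trace (tracking num):
n = 10  # -> n = 10
if n >= 20:  # condition is False
else:
    num = 39  # -> num = 39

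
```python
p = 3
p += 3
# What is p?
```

Answer: 6

Derivation:
Trace (tracking p):
p = 3  # -> p = 3
p += 3  # -> p = 6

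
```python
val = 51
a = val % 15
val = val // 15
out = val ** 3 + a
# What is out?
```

Answer: 33

Derivation:
Trace (tracking out):
val = 51  # -> val = 51
a = val % 15  # -> a = 6
val = val // 15  # -> val = 3
out = val ** 3 + a  # -> out = 33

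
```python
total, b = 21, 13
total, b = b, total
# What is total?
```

Answer: 13

Derivation:
Trace (tracking total):
total, b = (21, 13)  # -> total = 21, b = 13
total, b = (b, total)  # -> total = 13, b = 21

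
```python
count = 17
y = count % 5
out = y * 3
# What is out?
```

Trace (tracking out):
count = 17  # -> count = 17
y = count % 5  # -> y = 2
out = y * 3  # -> out = 6

Answer: 6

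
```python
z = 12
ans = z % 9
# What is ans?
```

Answer: 3

Derivation:
Trace (tracking ans):
z = 12  # -> z = 12
ans = z % 9  # -> ans = 3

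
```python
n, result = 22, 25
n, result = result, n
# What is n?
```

Trace (tracking n):
n, result = (22, 25)  # -> n = 22, result = 25
n, result = (result, n)  # -> n = 25, result = 22

Answer: 25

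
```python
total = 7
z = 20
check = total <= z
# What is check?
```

Answer: True

Derivation:
Trace (tracking check):
total = 7  # -> total = 7
z = 20  # -> z = 20
check = total <= z  # -> check = True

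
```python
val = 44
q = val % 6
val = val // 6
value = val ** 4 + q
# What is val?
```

Trace (tracking val):
val = 44  # -> val = 44
q = val % 6  # -> q = 2
val = val // 6  # -> val = 7
value = val ** 4 + q  # -> value = 2403

Answer: 7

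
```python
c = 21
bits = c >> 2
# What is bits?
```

Answer: 5

Derivation:
Trace (tracking bits):
c = 21  # -> c = 21
bits = c >> 2  # -> bits = 5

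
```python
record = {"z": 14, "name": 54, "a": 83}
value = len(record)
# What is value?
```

Answer: 3

Derivation:
Trace (tracking value):
record = {'z': 14, 'name': 54, 'a': 83}  # -> record = {'z': 14, 'name': 54, 'a': 83}
value = len(record)  # -> value = 3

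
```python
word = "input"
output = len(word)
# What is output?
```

Answer: 5

Derivation:
Trace (tracking output):
word = 'input'  # -> word = 'input'
output = len(word)  # -> output = 5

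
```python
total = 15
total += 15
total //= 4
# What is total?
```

Answer: 7

Derivation:
Trace (tracking total):
total = 15  # -> total = 15
total += 15  # -> total = 30
total //= 4  # -> total = 7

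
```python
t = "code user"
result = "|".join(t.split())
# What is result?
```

Answer: 'code|user'

Derivation:
Trace (tracking result):
t = 'code user'  # -> t = 'code user'
result = '|'.join(t.split())  # -> result = 'code|user'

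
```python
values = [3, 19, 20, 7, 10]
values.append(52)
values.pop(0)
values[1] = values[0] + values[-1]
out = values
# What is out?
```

Answer: [19, 71, 7, 10, 52]

Derivation:
Trace (tracking out):
values = [3, 19, 20, 7, 10]  # -> values = [3, 19, 20, 7, 10]
values.append(52)  # -> values = [3, 19, 20, 7, 10, 52]
values.pop(0)  # -> values = [19, 20, 7, 10, 52]
values[1] = values[0] + values[-1]  # -> values = [19, 71, 7, 10, 52]
out = values  # -> out = [19, 71, 7, 10, 52]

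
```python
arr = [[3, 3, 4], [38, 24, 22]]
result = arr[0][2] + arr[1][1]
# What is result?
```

Answer: 28

Derivation:
Trace (tracking result):
arr = [[3, 3, 4], [38, 24, 22]]  # -> arr = [[3, 3, 4], [38, 24, 22]]
result = arr[0][2] + arr[1][1]  # -> result = 28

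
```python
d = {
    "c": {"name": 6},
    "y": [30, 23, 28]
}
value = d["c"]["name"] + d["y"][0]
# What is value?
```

Answer: 36

Derivation:
Trace (tracking value):
d = {'c': {'name': 6}, 'y': [30, 23, 28]}  # -> d = {'c': {'name': 6}, 'y': [30, 23, 28]}
value = d['c']['name'] + d['y'][0]  # -> value = 36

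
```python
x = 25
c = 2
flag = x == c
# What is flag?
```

Answer: False

Derivation:
Trace (tracking flag):
x = 25  # -> x = 25
c = 2  # -> c = 2
flag = x == c  # -> flag = False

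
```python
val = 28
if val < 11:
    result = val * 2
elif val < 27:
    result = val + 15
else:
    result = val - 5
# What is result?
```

Trace (tracking result):
val = 28  # -> val = 28
if val < 11:  # condition is False
elif val < 27:  # condition is False
else:
    result = val - 5  # -> result = 23

Answer: 23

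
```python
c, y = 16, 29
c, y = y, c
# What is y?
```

Answer: 16

Derivation:
Trace (tracking y):
c, y = (16, 29)  # -> c = 16, y = 29
c, y = (y, c)  # -> c = 29, y = 16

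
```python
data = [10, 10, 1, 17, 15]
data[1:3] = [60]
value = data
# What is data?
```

Answer: [10, 60, 17, 15]

Derivation:
Trace (tracking data):
data = [10, 10, 1, 17, 15]  # -> data = [10, 10, 1, 17, 15]
data[1:3] = [60]  # -> data = [10, 60, 17, 15]
value = data  # -> value = [10, 60, 17, 15]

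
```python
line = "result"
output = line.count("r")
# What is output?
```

Trace (tracking output):
line = 'result'  # -> line = 'result'
output = line.count('r')  # -> output = 1

Answer: 1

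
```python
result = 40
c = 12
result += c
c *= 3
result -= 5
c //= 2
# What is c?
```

Answer: 18

Derivation:
Trace (tracking c):
result = 40  # -> result = 40
c = 12  # -> c = 12
result += c  # -> result = 52
c *= 3  # -> c = 36
result -= 5  # -> result = 47
c //= 2  # -> c = 18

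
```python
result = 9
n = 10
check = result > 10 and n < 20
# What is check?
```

Answer: False

Derivation:
Trace (tracking check):
result = 9  # -> result = 9
n = 10  # -> n = 10
check = result > 10 and n < 20  # -> check = False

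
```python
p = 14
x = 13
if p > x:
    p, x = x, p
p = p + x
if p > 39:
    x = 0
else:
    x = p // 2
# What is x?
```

Trace (tracking x):
p = 14  # -> p = 14
x = 13  # -> x = 13
if p > x:  # condition is True
    p, x = (x, p)  # -> p = 13, x = 14
p = p + x  # -> p = 27
if p > 39:  # condition is False
else:
    x = p // 2  # -> x = 13

Answer: 13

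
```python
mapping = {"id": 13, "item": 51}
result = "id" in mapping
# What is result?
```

Trace (tracking result):
mapping = {'id': 13, 'item': 51}  # -> mapping = {'id': 13, 'item': 51}
result = 'id' in mapping  # -> result = True

Answer: True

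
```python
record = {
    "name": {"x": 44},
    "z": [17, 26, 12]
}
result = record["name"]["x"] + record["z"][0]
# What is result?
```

Answer: 61

Derivation:
Trace (tracking result):
record = {'name': {'x': 44}, 'z': [17, 26, 12]}  # -> record = {'name': {'x': 44}, 'z': [17, 26, 12]}
result = record['name']['x'] + record['z'][0]  # -> result = 61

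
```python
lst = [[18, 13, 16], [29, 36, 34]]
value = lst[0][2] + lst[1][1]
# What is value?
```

Answer: 52

Derivation:
Trace (tracking value):
lst = [[18, 13, 16], [29, 36, 34]]  # -> lst = [[18, 13, 16], [29, 36, 34]]
value = lst[0][2] + lst[1][1]  # -> value = 52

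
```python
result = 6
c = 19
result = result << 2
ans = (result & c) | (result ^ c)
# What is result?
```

Trace (tracking result):
result = 6  # -> result = 6
c = 19  # -> c = 19
result = result << 2  # -> result = 24
ans = result & c | result ^ c  # -> ans = 27

Answer: 24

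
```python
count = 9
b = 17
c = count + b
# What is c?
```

Trace (tracking c):
count = 9  # -> count = 9
b = 17  # -> b = 17
c = count + b  # -> c = 26

Answer: 26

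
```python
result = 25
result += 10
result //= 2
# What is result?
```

Trace (tracking result):
result = 25  # -> result = 25
result += 10  # -> result = 35
result //= 2  # -> result = 17

Answer: 17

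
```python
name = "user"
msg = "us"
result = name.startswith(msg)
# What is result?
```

Answer: True

Derivation:
Trace (tracking result):
name = 'user'  # -> name = 'user'
msg = 'us'  # -> msg = 'us'
result = name.startswith(msg)  # -> result = True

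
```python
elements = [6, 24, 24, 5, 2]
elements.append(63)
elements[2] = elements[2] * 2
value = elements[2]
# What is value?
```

Answer: 48

Derivation:
Trace (tracking value):
elements = [6, 24, 24, 5, 2]  # -> elements = [6, 24, 24, 5, 2]
elements.append(63)  # -> elements = [6, 24, 24, 5, 2, 63]
elements[2] = elements[2] * 2  # -> elements = [6, 24, 48, 5, 2, 63]
value = elements[2]  # -> value = 48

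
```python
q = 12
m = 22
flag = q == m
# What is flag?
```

Answer: False

Derivation:
Trace (tracking flag):
q = 12  # -> q = 12
m = 22  # -> m = 22
flag = q == m  # -> flag = False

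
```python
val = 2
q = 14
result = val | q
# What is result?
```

Trace (tracking result):
val = 2  # -> val = 2
q = 14  # -> q = 14
result = val | q  # -> result = 14

Answer: 14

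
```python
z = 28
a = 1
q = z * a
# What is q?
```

Trace (tracking q):
z = 28  # -> z = 28
a = 1  # -> a = 1
q = z * a  # -> q = 28

Answer: 28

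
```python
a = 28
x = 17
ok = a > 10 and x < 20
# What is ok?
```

Trace (tracking ok):
a = 28  # -> a = 28
x = 17  # -> x = 17
ok = a > 10 and x < 20  # -> ok = True

Answer: True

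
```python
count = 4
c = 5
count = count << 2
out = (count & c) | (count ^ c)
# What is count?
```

Answer: 16

Derivation:
Trace (tracking count):
count = 4  # -> count = 4
c = 5  # -> c = 5
count = count << 2  # -> count = 16
out = count & c | count ^ c  # -> out = 21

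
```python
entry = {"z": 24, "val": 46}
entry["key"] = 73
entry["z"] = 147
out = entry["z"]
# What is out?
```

Answer: 147

Derivation:
Trace (tracking out):
entry = {'z': 24, 'val': 46}  # -> entry = {'z': 24, 'val': 46}
entry['key'] = 73  # -> entry = {'z': 24, 'val': 46, 'key': 73}
entry['z'] = 147  # -> entry = {'z': 147, 'val': 46, 'key': 73}
out = entry['z']  # -> out = 147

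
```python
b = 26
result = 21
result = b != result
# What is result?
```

Trace (tracking result):
b = 26  # -> b = 26
result = 21  # -> result = 21
result = b != result  # -> result = True

Answer: True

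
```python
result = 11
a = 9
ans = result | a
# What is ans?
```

Trace (tracking ans):
result = 11  # -> result = 11
a = 9  # -> a = 9
ans = result | a  # -> ans = 11

Answer: 11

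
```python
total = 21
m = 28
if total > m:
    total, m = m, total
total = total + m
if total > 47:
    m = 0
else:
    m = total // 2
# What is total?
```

Answer: 49

Derivation:
Trace (tracking total):
total = 21  # -> total = 21
m = 28  # -> m = 28
if total > m:  # condition is False
total = total + m  # -> total = 49
if total > 47:  # condition is True
    m = 0  # -> m = 0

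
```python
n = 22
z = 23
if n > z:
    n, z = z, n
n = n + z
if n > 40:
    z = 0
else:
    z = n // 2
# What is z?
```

Trace (tracking z):
n = 22  # -> n = 22
z = 23  # -> z = 23
if n > z:  # condition is False
n = n + z  # -> n = 45
if n > 40:  # condition is True
    z = 0  # -> z = 0

Answer: 0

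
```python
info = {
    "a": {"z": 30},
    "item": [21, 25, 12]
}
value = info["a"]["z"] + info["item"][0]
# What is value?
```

Trace (tracking value):
info = {'a': {'z': 30}, 'item': [21, 25, 12]}  # -> info = {'a': {'z': 30}, 'item': [21, 25, 12]}
value = info['a']['z'] + info['item'][0]  # -> value = 51

Answer: 51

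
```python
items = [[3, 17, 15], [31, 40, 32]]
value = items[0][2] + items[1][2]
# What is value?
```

Answer: 47

Derivation:
Trace (tracking value):
items = [[3, 17, 15], [31, 40, 32]]  # -> items = [[3, 17, 15], [31, 40, 32]]
value = items[0][2] + items[1][2]  # -> value = 47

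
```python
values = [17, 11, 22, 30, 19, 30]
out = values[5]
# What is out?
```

Answer: 30

Derivation:
Trace (tracking out):
values = [17, 11, 22, 30, 19, 30]  # -> values = [17, 11, 22, 30, 19, 30]
out = values[5]  # -> out = 30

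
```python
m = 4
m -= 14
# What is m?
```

Trace (tracking m):
m = 4  # -> m = 4
m -= 14  # -> m = -10

Answer: -10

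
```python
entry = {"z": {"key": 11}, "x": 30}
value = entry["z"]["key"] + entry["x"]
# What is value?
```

Trace (tracking value):
entry = {'z': {'key': 11}, 'x': 30}  # -> entry = {'z': {'key': 11}, 'x': 30}
value = entry['z']['key'] + entry['x']  # -> value = 41

Answer: 41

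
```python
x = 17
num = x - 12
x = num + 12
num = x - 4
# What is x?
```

Answer: 17

Derivation:
Trace (tracking x):
x = 17  # -> x = 17
num = x - 12  # -> num = 5
x = num + 12  # -> x = 17
num = x - 4  # -> num = 13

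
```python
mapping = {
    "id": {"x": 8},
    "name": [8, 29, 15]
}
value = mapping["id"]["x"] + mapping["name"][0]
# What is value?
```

Answer: 16

Derivation:
Trace (tracking value):
mapping = {'id': {'x': 8}, 'name': [8, 29, 15]}  # -> mapping = {'id': {'x': 8}, 'name': [8, 29, 15]}
value = mapping['id']['x'] + mapping['name'][0]  # -> value = 16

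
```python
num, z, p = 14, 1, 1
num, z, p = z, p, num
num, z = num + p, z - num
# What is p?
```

Trace (tracking p):
num, z, p = (14, 1, 1)  # -> num = 14, z = 1, p = 1
num, z, p = (z, p, num)  # -> num = 1, z = 1, p = 14
num, z = (num + p, z - num)  # -> num = 15, z = 0

Answer: 14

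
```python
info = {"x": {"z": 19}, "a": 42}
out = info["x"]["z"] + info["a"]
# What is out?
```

Trace (tracking out):
info = {'x': {'z': 19}, 'a': 42}  # -> info = {'x': {'z': 19}, 'a': 42}
out = info['x']['z'] + info['a']  # -> out = 61

Answer: 61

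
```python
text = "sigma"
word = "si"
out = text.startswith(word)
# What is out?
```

Trace (tracking out):
text = 'sigma'  # -> text = 'sigma'
word = 'si'  # -> word = 'si'
out = text.startswith(word)  # -> out = True

Answer: True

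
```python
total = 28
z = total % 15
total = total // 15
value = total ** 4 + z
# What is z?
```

Answer: 13

Derivation:
Trace (tracking z):
total = 28  # -> total = 28
z = total % 15  # -> z = 13
total = total // 15  # -> total = 1
value = total ** 4 + z  # -> value = 14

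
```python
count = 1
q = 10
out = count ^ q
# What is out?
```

Answer: 11

Derivation:
Trace (tracking out):
count = 1  # -> count = 1
q = 10  # -> q = 10
out = count ^ q  # -> out = 11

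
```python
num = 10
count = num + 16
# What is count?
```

Trace (tracking count):
num = 10  # -> num = 10
count = num + 16  # -> count = 26

Answer: 26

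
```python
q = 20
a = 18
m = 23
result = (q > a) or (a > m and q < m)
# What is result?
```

Answer: True

Derivation:
Trace (tracking result):
q = 20  # -> q = 20
a = 18  # -> a = 18
m = 23  # -> m = 23
result = q > a or (a > m and q < m)  # -> result = True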